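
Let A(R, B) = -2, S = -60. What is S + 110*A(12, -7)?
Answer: -280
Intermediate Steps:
S + 110*A(12, -7) = -60 + 110*(-2) = -60 - 220 = -280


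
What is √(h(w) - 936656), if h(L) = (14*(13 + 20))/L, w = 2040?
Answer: I*√27069351855/170 ≈ 967.81*I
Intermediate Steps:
h(L) = 462/L (h(L) = (14*33)/L = 462/L)
√(h(w) - 936656) = √(462/2040 - 936656) = √(462*(1/2040) - 936656) = √(77/340 - 936656) = √(-318462963/340) = I*√27069351855/170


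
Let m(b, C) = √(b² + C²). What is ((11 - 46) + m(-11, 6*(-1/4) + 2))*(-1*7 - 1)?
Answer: 280 - 4*√485 ≈ 191.91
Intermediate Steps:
m(b, C) = √(C² + b²)
((11 - 46) + m(-11, 6*(-1/4) + 2))*(-1*7 - 1) = ((11 - 46) + √((6*(-1/4) + 2)² + (-11)²))*(-1*7 - 1) = (-35 + √((6*(-1*¼) + 2)² + 121))*(-7 - 1) = (-35 + √((6*(-¼) + 2)² + 121))*(-8) = (-35 + √((-3/2 + 2)² + 121))*(-8) = (-35 + √((½)² + 121))*(-8) = (-35 + √(¼ + 121))*(-8) = (-35 + √(485/4))*(-8) = (-35 + √485/2)*(-8) = 280 - 4*√485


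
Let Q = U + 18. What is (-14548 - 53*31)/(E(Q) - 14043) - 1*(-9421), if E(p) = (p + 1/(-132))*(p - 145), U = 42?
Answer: 23807035223/2526791 ≈ 9421.8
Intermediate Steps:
Q = 60 (Q = 42 + 18 = 60)
E(p) = (-145 + p)*(-1/132 + p) (E(p) = (p - 1/132)*(-145 + p) = (-1/132 + p)*(-145 + p) = (-145 + p)*(-1/132 + p))
(-14548 - 53*31)/(E(Q) - 14043) - 1*(-9421) = (-14548 - 53*31)/((145/132 + 60² - 19141/132*60) - 14043) - 1*(-9421) = (-14548 - 1643)/((145/132 + 3600 - 95705/11) - 14043) + 9421 = -16191/(-673115/132 - 14043) + 9421 = -16191/(-2526791/132) + 9421 = -16191*(-132/2526791) + 9421 = 2137212/2526791 + 9421 = 23807035223/2526791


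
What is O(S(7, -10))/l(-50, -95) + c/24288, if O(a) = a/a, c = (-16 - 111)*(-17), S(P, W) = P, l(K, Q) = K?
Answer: 41831/607200 ≈ 0.068892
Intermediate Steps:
c = 2159 (c = -127*(-17) = 2159)
O(a) = 1
O(S(7, -10))/l(-50, -95) + c/24288 = 1/(-50) + 2159/24288 = 1*(-1/50) + 2159*(1/24288) = -1/50 + 2159/24288 = 41831/607200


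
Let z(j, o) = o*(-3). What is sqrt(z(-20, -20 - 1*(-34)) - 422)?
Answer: 4*I*sqrt(29) ≈ 21.541*I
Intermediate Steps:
z(j, o) = -3*o
sqrt(z(-20, -20 - 1*(-34)) - 422) = sqrt(-3*(-20 - 1*(-34)) - 422) = sqrt(-3*(-20 + 34) - 422) = sqrt(-3*14 - 422) = sqrt(-42 - 422) = sqrt(-464) = 4*I*sqrt(29)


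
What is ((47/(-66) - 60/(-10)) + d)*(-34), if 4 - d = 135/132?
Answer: -18547/66 ≈ -281.02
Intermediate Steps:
d = 131/44 (d = 4 - 135/132 = 4 - 1*45/44 = 4 - 45/44 = 131/44 ≈ 2.9773)
((47/(-66) - 60/(-10)) + d)*(-34) = ((47/(-66) - 60/(-10)) + 131/44)*(-34) = ((47*(-1/66) - 60*(-⅒)) + 131/44)*(-34) = ((-47/66 + 6) + 131/44)*(-34) = (349/66 + 131/44)*(-34) = (1091/132)*(-34) = -18547/66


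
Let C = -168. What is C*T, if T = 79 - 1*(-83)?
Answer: -27216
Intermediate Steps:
T = 162 (T = 79 + 83 = 162)
C*T = -168*162 = -27216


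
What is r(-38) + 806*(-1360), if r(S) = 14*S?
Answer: -1096692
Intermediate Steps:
r(-38) + 806*(-1360) = 14*(-38) + 806*(-1360) = -532 - 1096160 = -1096692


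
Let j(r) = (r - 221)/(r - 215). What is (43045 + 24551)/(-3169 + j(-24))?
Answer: -2692574/126191 ≈ -21.337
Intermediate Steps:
j(r) = (-221 + r)/(-215 + r)
(43045 + 24551)/(-3169 + j(-24)) = (43045 + 24551)/(-3169 + (-221 - 24)/(-215 - 24)) = 67596/(-3169 - 245/(-239)) = 67596/(-3169 - 1/239*(-245)) = 67596/(-3169 + 245/239) = 67596/(-757146/239) = 67596*(-239/757146) = -2692574/126191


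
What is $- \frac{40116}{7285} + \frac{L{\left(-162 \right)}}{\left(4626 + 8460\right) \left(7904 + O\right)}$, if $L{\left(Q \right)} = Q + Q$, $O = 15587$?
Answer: $- \frac{685099454142}{124412916745} \approx -5.5067$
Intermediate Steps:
$L{\left(Q \right)} = 2 Q$
$- \frac{40116}{7285} + \frac{L{\left(-162 \right)}}{\left(4626 + 8460\right) \left(7904 + O\right)} = - \frac{40116}{7285} + \frac{2 \left(-162\right)}{\left(4626 + 8460\right) \left(7904 + 15587\right)} = \left(-40116\right) \frac{1}{7285} - \frac{324}{13086 \cdot 23491} = - \frac{40116}{7285} - \frac{324}{307403226} = - \frac{40116}{7285} - \frac{18}{17077957} = - \frac{685099454142}{124412916745}$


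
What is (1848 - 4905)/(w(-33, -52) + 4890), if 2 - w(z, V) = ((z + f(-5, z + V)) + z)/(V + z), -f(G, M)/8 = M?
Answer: -259845/416434 ≈ -0.62398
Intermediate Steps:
f(G, M) = -8*M
w(z, V) = 2 - (-8*V - 6*z)/(V + z) (w(z, V) = 2 - ((z - 8*(z + V)) + z)/(V + z) = 2 - ((z - 8*(V + z)) + z)/(V + z) = 2 - ((z + (-8*V - 8*z)) + z)/(V + z) = 2 - ((-8*V - 7*z) + z)/(V + z) = 2 - (-8*V - 6*z)/(V + z))
(1848 - 4905)/(w(-33, -52) + 4890) = (1848 - 4905)/(2*(4*(-33) + 5*(-52))/(-52 - 33) + 4890) = -3057/(2*(-132 - 260)/(-85) + 4890) = -3057/(2*(-1/85)*(-392) + 4890) = -3057/(784/85 + 4890) = -3057/416434/85 = -3057*85/416434 = -259845/416434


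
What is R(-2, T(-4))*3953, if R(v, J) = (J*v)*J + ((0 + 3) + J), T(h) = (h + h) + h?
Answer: -1174041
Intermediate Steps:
T(h) = 3*h (T(h) = 2*h + h = 3*h)
R(v, J) = 3 + J + v*J² (R(v, J) = v*J² + (3 + J) = 3 + J + v*J²)
R(-2, T(-4))*3953 = (3 + 3*(-4) - 2*(3*(-4))²)*3953 = (3 - 12 - 2*(-12)²)*3953 = (3 - 12 - 2*144)*3953 = (3 - 12 - 288)*3953 = -297*3953 = -1174041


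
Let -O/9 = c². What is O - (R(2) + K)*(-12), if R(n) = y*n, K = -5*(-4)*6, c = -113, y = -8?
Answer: -113673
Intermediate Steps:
K = 120 (K = 20*6 = 120)
R(n) = -8*n
O = -114921 (O = -9*(-113)² = -9*12769 = -114921)
O - (R(2) + K)*(-12) = -114921 - (-8*2 + 120)*(-12) = -114921 - (-16 + 120)*(-12) = -114921 - 104*(-12) = -114921 - 1*(-1248) = -114921 + 1248 = -113673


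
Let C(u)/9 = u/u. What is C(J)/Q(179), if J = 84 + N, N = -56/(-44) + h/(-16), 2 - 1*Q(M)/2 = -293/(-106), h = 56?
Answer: -53/9 ≈ -5.8889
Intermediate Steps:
Q(M) = -81/53 (Q(M) = 4 - (-586)/(-106) = 4 - (-586)*(-1)/106 = 4 - 2*293/106 = 4 - 293/53 = -81/53)
N = -49/22 (N = -56/(-44) + 56/(-16) = -56*(-1/44) + 56*(-1/16) = 14/11 - 7/2 = -49/22 ≈ -2.2273)
J = 1799/22 (J = 84 - 49/22 = 1799/22 ≈ 81.773)
C(u) = 9 (C(u) = 9*(u/u) = 9*1 = 9)
C(J)/Q(179) = 9/(-81/53) = 9*(-53/81) = -53/9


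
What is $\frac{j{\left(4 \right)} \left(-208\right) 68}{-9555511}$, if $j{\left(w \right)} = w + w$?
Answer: $\frac{113152}{9555511} \approx 0.011842$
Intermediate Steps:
$j{\left(w \right)} = 2 w$
$\frac{j{\left(4 \right)} \left(-208\right) 68}{-9555511} = \frac{2 \cdot 4 \left(-208\right) 68}{-9555511} = 8 \left(-208\right) 68 \left(- \frac{1}{9555511}\right) = \left(-1664\right) 68 \left(- \frac{1}{9555511}\right) = \left(-113152\right) \left(- \frac{1}{9555511}\right) = \frac{113152}{9555511}$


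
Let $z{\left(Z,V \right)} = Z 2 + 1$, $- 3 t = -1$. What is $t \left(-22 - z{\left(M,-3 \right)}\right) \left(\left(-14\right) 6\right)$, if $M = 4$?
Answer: $868$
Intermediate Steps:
$t = \frac{1}{3}$ ($t = \left(- \frac{1}{3}\right) \left(-1\right) = \frac{1}{3} \approx 0.33333$)
$z{\left(Z,V \right)} = 1 + 2 Z$ ($z{\left(Z,V \right)} = 2 Z + 1 = 1 + 2 Z$)
$t \left(-22 - z{\left(M,-3 \right)}\right) \left(\left(-14\right) 6\right) = \frac{-22 - \left(1 + 2 \cdot 4\right)}{3} \left(\left(-14\right) 6\right) = \frac{-22 - \left(1 + 8\right)}{3} \left(-84\right) = \frac{-22 - 9}{3} \left(-84\right) = \frac{1}{3} \left(-31\right) \left(-84\right) = \left(- \frac{31}{3}\right) \left(-84\right) = 868$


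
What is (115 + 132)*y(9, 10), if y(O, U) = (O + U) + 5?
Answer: 5928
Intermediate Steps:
y(O, U) = 5 + O + U
(115 + 132)*y(9, 10) = (115 + 132)*(5 + 9 + 10) = 247*24 = 5928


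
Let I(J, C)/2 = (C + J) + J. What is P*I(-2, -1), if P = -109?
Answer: 1090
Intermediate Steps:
I(J, C) = 2*C + 4*J (I(J, C) = 2*((C + J) + J) = 2*(C + 2*J) = 2*C + 4*J)
P*I(-2, -1) = -109*(2*(-1) + 4*(-2)) = -109*(-2 - 8) = -109*(-10) = 1090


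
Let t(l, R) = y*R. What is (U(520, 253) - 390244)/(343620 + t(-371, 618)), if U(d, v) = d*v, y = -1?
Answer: -43114/57167 ≈ -0.75418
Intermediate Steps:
t(l, R) = -R
(U(520, 253) - 390244)/(343620 + t(-371, 618)) = (520*253 - 390244)/(343620 - 1*618) = (131560 - 390244)/(343620 - 618) = -258684/343002 = -258684*1/343002 = -43114/57167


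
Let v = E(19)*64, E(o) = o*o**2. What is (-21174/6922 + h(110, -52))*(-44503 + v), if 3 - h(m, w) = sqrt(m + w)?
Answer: -80472492/3461 - 394473*sqrt(58) ≈ -3.0275e+6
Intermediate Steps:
h(m, w) = 3 - sqrt(m + w)
E(o) = o**3
v = 438976 (v = 19**3*64 = 6859*64 = 438976)
(-21174/6922 + h(110, -52))*(-44503 + v) = (-21174/6922 + (3 - sqrt(110 - 52)))*(-44503 + 438976) = (-21174*1/6922 + (3 - sqrt(58)))*394473 = (-10587/3461 + (3 - sqrt(58)))*394473 = (-204/3461 - sqrt(58))*394473 = -80472492/3461 - 394473*sqrt(58)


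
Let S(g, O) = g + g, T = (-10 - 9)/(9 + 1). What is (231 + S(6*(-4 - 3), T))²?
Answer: 21609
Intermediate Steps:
T = -19/10 ≈ -1.9000
S(g, O) = 2*g
(231 + S(6*(-4 - 3), T))² = (231 + 2*(6*(-4 - 3)))² = (231 + 2*(6*(-7)))² = (231 + 2*(-42))² = (231 - 84)² = 147² = 21609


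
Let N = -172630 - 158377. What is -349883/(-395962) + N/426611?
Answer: 18197742779/168921744782 ≈ 0.10773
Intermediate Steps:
N = -331007
-349883/(-395962) + N/426611 = -349883/(-395962) - 331007/426611 = -349883*(-1/395962) - 331007*1/426611 = 349883/395962 - 331007/426611 = 18197742779/168921744782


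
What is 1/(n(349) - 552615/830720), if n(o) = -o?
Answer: -166144/58094779 ≈ -0.0028599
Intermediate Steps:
1/(n(349) - 552615/830720) = 1/(-1*349 - 552615/830720) = 1/(-349 - 552615*1/830720) = 1/(-349 - 110523/166144) = 1/(-58094779/166144) = -166144/58094779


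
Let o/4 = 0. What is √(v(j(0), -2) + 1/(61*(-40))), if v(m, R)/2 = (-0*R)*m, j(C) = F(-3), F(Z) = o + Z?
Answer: I*√610/1220 ≈ 0.020244*I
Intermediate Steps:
o = 0 (o = 4*0 = 0)
F(Z) = Z (F(Z) = 0 + Z = Z)
j(C) = -3
v(m, R) = 0 (v(m, R) = 2*((-0*R)*m) = 2*((-5*0)*m) = 2*(0*m) = 2*0 = 0)
√(v(j(0), -2) + 1/(61*(-40))) = √(0 + 1/(61*(-40))) = √(0 + 1/(-2440)) = √(0 - 1/2440) = √(-1/2440) = I*√610/1220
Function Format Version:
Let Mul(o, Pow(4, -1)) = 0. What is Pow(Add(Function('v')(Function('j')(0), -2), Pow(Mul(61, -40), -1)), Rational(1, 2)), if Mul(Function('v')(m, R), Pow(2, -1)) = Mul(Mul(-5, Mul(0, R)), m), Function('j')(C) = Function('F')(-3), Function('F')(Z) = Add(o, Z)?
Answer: Mul(Rational(1, 1220), I, Pow(610, Rational(1, 2))) ≈ Mul(0.020244, I)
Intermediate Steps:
o = 0 (o = Mul(4, 0) = 0)
Function('F')(Z) = Z (Function('F')(Z) = Add(0, Z) = Z)
Function('j')(C) = -3
Function('v')(m, R) = 0 (Function('v')(m, R) = Mul(2, Mul(Mul(-5, Mul(0, R)), m)) = Mul(2, Mul(Mul(-5, 0), m)) = Mul(2, Mul(0, m)) = Mul(2, 0) = 0)
Pow(Add(Function('v')(Function('j')(0), -2), Pow(Mul(61, -40), -1)), Rational(1, 2)) = Pow(Add(0, Pow(Mul(61, -40), -1)), Rational(1, 2)) = Pow(Add(0, Pow(-2440, -1)), Rational(1, 2)) = Pow(Add(0, Rational(-1, 2440)), Rational(1, 2)) = Pow(Rational(-1, 2440), Rational(1, 2)) = Mul(Rational(1, 1220), I, Pow(610, Rational(1, 2)))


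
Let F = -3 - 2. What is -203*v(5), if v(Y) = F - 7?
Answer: 2436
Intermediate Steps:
F = -5
v(Y) = -12 (v(Y) = -5 - 7 = -12)
-203*v(5) = -203*(-12) = 2436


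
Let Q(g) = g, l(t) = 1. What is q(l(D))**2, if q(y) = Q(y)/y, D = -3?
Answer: 1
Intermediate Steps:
q(y) = 1 (q(y) = y/y = 1)
q(l(D))**2 = 1**2 = 1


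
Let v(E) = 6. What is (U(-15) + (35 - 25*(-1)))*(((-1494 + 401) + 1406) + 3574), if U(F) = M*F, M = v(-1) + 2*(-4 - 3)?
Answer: 699660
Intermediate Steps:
M = -8 (M = 6 + 2*(-4 - 3) = 6 + 2*(-7) = 6 - 14 = -8)
U(F) = -8*F
(U(-15) + (35 - 25*(-1)))*(((-1494 + 401) + 1406) + 3574) = (-8*(-15) + (35 - 25*(-1)))*(((-1494 + 401) + 1406) + 3574) = (120 + (35 + 25))*((-1093 + 1406) + 3574) = (120 + 60)*(313 + 3574) = 180*3887 = 699660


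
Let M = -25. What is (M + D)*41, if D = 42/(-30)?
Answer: -5412/5 ≈ -1082.4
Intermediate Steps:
D = -7/5 (D = 42*(-1/30) = -7/5 ≈ -1.4000)
(M + D)*41 = (-25 - 7/5)*41 = -132/5*41 = -5412/5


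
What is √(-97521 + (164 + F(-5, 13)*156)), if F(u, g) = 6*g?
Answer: I*√85189 ≈ 291.87*I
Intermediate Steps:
√(-97521 + (164 + F(-5, 13)*156)) = √(-97521 + (164 + (6*13)*156)) = √(-97521 + (164 + 78*156)) = √(-97521 + (164 + 12168)) = √(-97521 + 12332) = √(-85189) = I*√85189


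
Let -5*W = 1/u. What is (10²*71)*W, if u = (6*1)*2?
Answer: -355/3 ≈ -118.33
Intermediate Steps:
u = 12 (u = 6*2 = 12)
W = -1/60 (W = -⅕/12 = -⅕*1/12 = -1/60 ≈ -0.016667)
(10²*71)*W = (10²*71)*(-1/60) = (100*71)*(-1/60) = 7100*(-1/60) = -355/3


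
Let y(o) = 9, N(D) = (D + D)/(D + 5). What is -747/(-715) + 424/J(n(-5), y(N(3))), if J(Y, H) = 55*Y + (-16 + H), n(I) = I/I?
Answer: 42377/4290 ≈ 9.8781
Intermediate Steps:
n(I) = 1
N(D) = 2*D/(5 + D) (N(D) = (2*D)/(5 + D) = 2*D/(5 + D))
J(Y, H) = -16 + H + 55*Y
-747/(-715) + 424/J(n(-5), y(N(3))) = -747/(-715) + 424/(-16 + 9 + 55*1) = -747*(-1/715) + 424/(-16 + 9 + 55) = 747/715 + 424/48 = 747/715 + 424*(1/48) = 747/715 + 53/6 = 42377/4290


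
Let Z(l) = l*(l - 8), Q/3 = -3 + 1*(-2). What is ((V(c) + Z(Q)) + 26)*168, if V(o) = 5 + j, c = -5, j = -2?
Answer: 62832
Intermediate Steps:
Q = -15 (Q = 3*(-3 + 1*(-2)) = 3*(-3 - 2) = 3*(-5) = -15)
Z(l) = l*(-8 + l)
V(o) = 3 (V(o) = 5 - 2 = 3)
((V(c) + Z(Q)) + 26)*168 = ((3 - 15*(-8 - 15)) + 26)*168 = ((3 - 15*(-23)) + 26)*168 = ((3 + 345) + 26)*168 = (348 + 26)*168 = 374*168 = 62832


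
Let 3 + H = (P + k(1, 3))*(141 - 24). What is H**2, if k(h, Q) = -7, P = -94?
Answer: 139712400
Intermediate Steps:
H = -11820 (H = -3 + (-94 - 7)*(141 - 24) = -3 - 101*117 = -3 - 11817 = -11820)
H**2 = (-11820)**2 = 139712400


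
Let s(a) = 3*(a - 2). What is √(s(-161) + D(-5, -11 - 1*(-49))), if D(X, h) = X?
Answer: I*√494 ≈ 22.226*I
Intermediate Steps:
s(a) = -6 + 3*a (s(a) = 3*(-2 + a) = -6 + 3*a)
√(s(-161) + D(-5, -11 - 1*(-49))) = √((-6 + 3*(-161)) - 5) = √((-6 - 483) - 5) = √(-489 - 5) = √(-494) = I*√494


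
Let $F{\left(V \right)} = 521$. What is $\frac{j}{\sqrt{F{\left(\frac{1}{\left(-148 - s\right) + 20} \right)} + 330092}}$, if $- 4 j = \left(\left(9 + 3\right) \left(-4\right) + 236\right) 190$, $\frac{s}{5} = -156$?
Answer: $- \frac{8930 \sqrt{330613}}{330613} \approx -15.531$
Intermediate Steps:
$s = -780$ ($s = 5 \left(-156\right) = -780$)
$j = -8930$ ($j = - \frac{\left(\left(9 + 3\right) \left(-4\right) + 236\right) 190}{4} = - \frac{\left(12 \left(-4\right) + 236\right) 190}{4} = - \frac{\left(-48 + 236\right) 190}{4} = - \frac{188 \cdot 190}{4} = \left(- \frac{1}{4}\right) 35720 = -8930$)
$\frac{j}{\sqrt{F{\left(\frac{1}{\left(-148 - s\right) + 20} \right)} + 330092}} = - \frac{8930}{\sqrt{521 + 330092}} = - \frac{8930}{\sqrt{330613}} = - 8930 \frac{\sqrt{330613}}{330613} = - \frac{8930 \sqrt{330613}}{330613}$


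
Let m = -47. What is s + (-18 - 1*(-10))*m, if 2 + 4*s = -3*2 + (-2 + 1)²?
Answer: 1497/4 ≈ 374.25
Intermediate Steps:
s = -7/4 (s = -½ + (-3*2 + (-2 + 1)²)/4 = -½ + (-6 + (-1)²)/4 = -½ + (-6 + 1)/4 = -½ + (¼)*(-5) = -½ - 5/4 = -7/4 ≈ -1.7500)
s + (-18 - 1*(-10))*m = -7/4 + (-18 - 1*(-10))*(-47) = -7/4 + (-18 + 10)*(-47) = -7/4 - 8*(-47) = -7/4 + 376 = 1497/4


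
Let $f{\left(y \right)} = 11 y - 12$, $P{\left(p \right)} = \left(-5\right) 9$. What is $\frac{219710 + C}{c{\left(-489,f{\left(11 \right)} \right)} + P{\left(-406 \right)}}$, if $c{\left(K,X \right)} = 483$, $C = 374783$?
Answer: $\frac{594493}{438} \approx 1357.3$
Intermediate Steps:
$P{\left(p \right)} = -45$
$f{\left(y \right)} = -12 + 11 y$
$\frac{219710 + C}{c{\left(-489,f{\left(11 \right)} \right)} + P{\left(-406 \right)}} = \frac{219710 + 374783}{483 - 45} = \frac{594493}{438}$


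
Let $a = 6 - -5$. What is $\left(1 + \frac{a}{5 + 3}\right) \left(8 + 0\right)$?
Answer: $19$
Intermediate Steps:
$a = 11$ ($a = 6 + 5 = 11$)
$\left(1 + \frac{a}{5 + 3}\right) \left(8 + 0\right) = \left(1 + \frac{1}{5 + 3} \cdot 11\right) \left(8 + 0\right) = \left(1 + \frac{1}{8} \cdot 11\right) 8 = \left(1 + \frac{11}{8}\right) 8 = \frac{19}{8} \cdot 8 = 19$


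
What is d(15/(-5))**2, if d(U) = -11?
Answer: 121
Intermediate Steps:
d(15/(-5))**2 = (-11)**2 = 121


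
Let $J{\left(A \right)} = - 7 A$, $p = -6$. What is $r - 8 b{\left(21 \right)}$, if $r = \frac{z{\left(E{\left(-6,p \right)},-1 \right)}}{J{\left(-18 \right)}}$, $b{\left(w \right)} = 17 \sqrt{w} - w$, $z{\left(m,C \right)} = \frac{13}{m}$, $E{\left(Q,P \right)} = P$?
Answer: $\frac{126995}{756} - 136 \sqrt{21} \approx -455.25$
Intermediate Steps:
$b{\left(w \right)} = - w + 17 \sqrt{w}$
$r = - \frac{13}{756}$ ($r = \frac{13 \frac{1}{-6}}{\left(-7\right) \left(-18\right)} = \frac{13 \left(- \frac{1}{6}\right)}{126} = \left(- \frac{13}{6}\right) \frac{1}{126} = - \frac{13}{756} \approx -0.017196$)
$r - 8 b{\left(21 \right)} = - \frac{13}{756} - 8 \left(\left(-1\right) 21 + 17 \sqrt{21}\right) = - \frac{13}{756} - 8 \left(-21 + 17 \sqrt{21}\right) = - \frac{13}{756} + \left(168 - 136 \sqrt{21}\right) = \frac{126995}{756} - 136 \sqrt{21}$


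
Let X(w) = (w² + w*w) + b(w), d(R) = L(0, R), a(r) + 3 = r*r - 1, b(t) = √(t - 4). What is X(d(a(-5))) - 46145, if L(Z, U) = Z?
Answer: -46145 + 2*I ≈ -46145.0 + 2.0*I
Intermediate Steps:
b(t) = √(-4 + t)
a(r) = -4 + r² (a(r) = -3 + (r*r - 1) = -3 + (r² - 1) = -3 + (-1 + r²) = -4 + r²)
d(R) = 0
X(w) = √(-4 + w) + 2*w² (X(w) = (w² + w*w) + √(-4 + w) = (w² + w²) + √(-4 + w) = 2*w² + √(-4 + w) = √(-4 + w) + 2*w²)
X(d(a(-5))) - 46145 = (√(-4 + 0) + 2*0²) - 46145 = (√(-4) + 2*0) - 46145 = (2*I + 0) - 46145 = 2*I - 46145 = -46145 + 2*I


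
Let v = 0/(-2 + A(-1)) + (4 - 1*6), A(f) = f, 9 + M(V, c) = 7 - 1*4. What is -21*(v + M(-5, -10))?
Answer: 168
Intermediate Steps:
M(V, c) = -6 (M(V, c) = -9 + (7 - 1*4) = -9 + (7 - 4) = -9 + 3 = -6)
v = -2 (v = 0/(-2 - 1) + (4 - 1*6) = 0/(-3) + (4 - 6) = 0*(-1/3) - 2 = 0 - 2 = -2)
-21*(v + M(-5, -10)) = -21*(-2 - 6) = -21*(-8) = 168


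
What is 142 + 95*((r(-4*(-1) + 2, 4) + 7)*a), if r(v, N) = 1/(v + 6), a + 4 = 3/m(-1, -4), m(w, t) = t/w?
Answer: -98159/48 ≈ -2045.0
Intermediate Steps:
a = -13/4 (a = -4 + 3/((-4/(-1))) = -4 + 3/((-4*(-1))) = -4 + 3/4 = -13/4 ≈ -3.2500)
r(v, N) = 1/(6 + v)
142 + 95*((r(-4*(-1) + 2, 4) + 7)*a) = 142 + 95*((1/(6 + (-4*(-1) + 2)) + 7)*(-13/4)) = 142 + 95*((1/(6 + (4 + 2)) + 7)*(-13/4)) = 142 + 95*((1/(6 + 6) + 7)*(-13/4)) = 142 + 95*((1/12 + 7)*(-13/4)) = 142 + 95*((85/12)*(-13/4)) = 142 + 95*(-1105/48) = 142 - 104975/48 = -98159/48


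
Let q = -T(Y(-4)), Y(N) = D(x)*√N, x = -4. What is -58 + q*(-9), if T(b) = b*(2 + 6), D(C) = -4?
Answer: -58 - 576*I ≈ -58.0 - 576.0*I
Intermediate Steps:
Y(N) = -4*√N
T(b) = 8*b (T(b) = b*8 = 8*b)
q = 64*I (q = -8*(-8*I) = -(-64)*I = 64*I ≈ 64.0*I)
-58 + q*(-9) = -58 + (64*I)*(-9) = -58 - 576*I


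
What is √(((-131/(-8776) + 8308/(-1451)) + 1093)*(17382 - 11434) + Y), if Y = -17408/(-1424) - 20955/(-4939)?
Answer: 3*√11629349036714915022019960670/127215603734 ≈ 2543.1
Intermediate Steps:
Y = 658057/39961 (Y = -17408*(-1/1424) - 20955*(-1/4939) = 1088/89 + 1905/449 = 658057/39961 ≈ 16.467)
√(((-131/(-8776) + 8308/(-1451)) + 1093)*(17382 - 11434) + Y) = √(((-131/(-8776) + 8308/(-1451)) + 1093)*(17382 - 11434) + 658057/39961) = √(((-131*(-1/8776) + 8308*(-1/1451)) + 1093)*5948 + 658057/39961) = √(((131/8776 - 8308/1451) + 1093)*5948 + 658057/39961) = √((-72720927/12733976 + 1093)*5948 + 658057/39961) = √((13845514841/12733976)*5948 + 658057/39961) = √(20588280568567/3183494 + 658057/39961) = √(822730374721017045/127215603734) = 3*√11629349036714915022019960670/127215603734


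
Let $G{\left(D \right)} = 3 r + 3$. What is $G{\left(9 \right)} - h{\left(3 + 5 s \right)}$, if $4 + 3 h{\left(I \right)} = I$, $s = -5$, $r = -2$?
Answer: $\frac{17}{3} \approx 5.6667$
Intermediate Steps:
$G{\left(D \right)} = -3$ ($G{\left(D \right)} = 3 \left(-2\right) + 3 = -6 + 3 = -3$)
$h{\left(I \right)} = - \frac{4}{3} + \frac{I}{3}$
$G{\left(9 \right)} - h{\left(3 + 5 s \right)} = -3 - \left(- \frac{4}{3} + \frac{3 + 5 \left(-5\right)}{3}\right) = -3 - \left(- \frac{4}{3} + \frac{3 - 25}{3}\right) = -3 - \left(- \frac{4}{3} + \frac{1}{3} \left(-22\right)\right) = -3 - \left(- \frac{4}{3} - \frac{22}{3}\right) = -3 - - \frac{26}{3} = -3 + \frac{26}{3} = \frac{17}{3}$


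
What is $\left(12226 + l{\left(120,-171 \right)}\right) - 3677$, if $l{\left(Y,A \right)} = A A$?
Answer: $37790$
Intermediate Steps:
$l{\left(Y,A \right)} = A^{2}$
$\left(12226 + l{\left(120,-171 \right)}\right) - 3677 = \left(12226 + \left(-171\right)^{2}\right) - 3677 = \left(12226 + 29241\right) - 3677 = 41467 - 3677 = 37790$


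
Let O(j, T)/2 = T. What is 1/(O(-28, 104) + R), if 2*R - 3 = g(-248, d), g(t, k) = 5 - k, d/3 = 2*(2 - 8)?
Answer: 1/230 ≈ 0.0043478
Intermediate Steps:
d = -36 (d = 3*(2*(2 - 8)) = 3*(2*(-6)) = 3*(-12) = -36)
O(j, T) = 2*T
R = 22 (R = 3/2 + (5 - 1*(-36))/2 = 3/2 + (5 + 36)/2 = 3/2 + (1/2)*41 = 3/2 + 41/2 = 22)
1/(O(-28, 104) + R) = 1/(2*104 + 22) = 1/(208 + 22) = 1/230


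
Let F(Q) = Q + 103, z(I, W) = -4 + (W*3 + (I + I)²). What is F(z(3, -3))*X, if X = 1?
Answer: 126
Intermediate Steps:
z(I, W) = -4 + 3*W + 4*I² (z(I, W) = -4 + (3*W + (2*I)²) = -4 + (3*W + 4*I²) = -4 + 3*W + 4*I²)
F(Q) = 103 + Q
F(z(3, -3))*X = (103 + (-4 + 3*(-3) + 4*3²))*1 = (103 + (-4 - 9 + 4*9))*1 = (103 + (-4 - 9 + 36))*1 = (103 + 23)*1 = 126*1 = 126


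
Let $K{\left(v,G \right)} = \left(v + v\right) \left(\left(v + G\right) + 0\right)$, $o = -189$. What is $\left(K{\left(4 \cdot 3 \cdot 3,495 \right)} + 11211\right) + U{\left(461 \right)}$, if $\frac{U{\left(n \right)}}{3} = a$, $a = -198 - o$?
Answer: $49416$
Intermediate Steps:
$a = -9$ ($a = -198 - -189 = -198 + 189 = -9$)
$U{\left(n \right)} = -27$ ($U{\left(n \right)} = 3 \left(-9\right) = -27$)
$K{\left(v,G \right)} = 2 v \left(G + v\right)$ ($K{\left(v,G \right)} = 2 v \left(\left(G + v\right) + 0\right) = 2 v \left(G + v\right)$)
$\left(K{\left(4 \cdot 3 \cdot 3,495 \right)} + 11211\right) + U{\left(461 \right)} = \left(2 \cdot 4 \cdot 3 \cdot 3 \left(495 + 4 \cdot 3 \cdot 3\right) + 11211\right) - 27 = \left(2 \cdot 12 \cdot 3 \left(495 + 12 \cdot 3\right) + 11211\right) - 27 = \left(2 \cdot 36 \left(495 + 36\right) + 11211\right) - 27 = \left(2 \cdot 36 \cdot 531 + 11211\right) - 27 = \left(38232 + 11211\right) - 27 = 49443 - 27 = 49416$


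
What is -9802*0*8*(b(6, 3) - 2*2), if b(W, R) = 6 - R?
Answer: 0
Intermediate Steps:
-9802*0*8*(b(6, 3) - 2*2) = -9802*0*8*((6 - 1*3) - 2*2) = -0*((6 - 3) - 4) = -0*(3 - 4) = -0*(-1) = -9802*0 = 0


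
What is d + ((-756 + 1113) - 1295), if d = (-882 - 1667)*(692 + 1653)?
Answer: -5978343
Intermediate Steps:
d = -5977405 (d = -2549*2345 = -5977405)
d + ((-756 + 1113) - 1295) = -5977405 + ((-756 + 1113) - 1295) = -5977405 + (357 - 1295) = -5977405 - 938 = -5978343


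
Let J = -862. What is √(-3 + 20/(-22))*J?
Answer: -862*I*√473/11 ≈ -1704.3*I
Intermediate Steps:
√(-3 + 20/(-22))*J = √(-3 + 20/(-22))*(-862) = √(-3 + 20*(-1/22))*(-862) = √(-3 - 10/11)*(-862) = √(-43/11)*(-862) = (I*√473/11)*(-862) = -862*I*√473/11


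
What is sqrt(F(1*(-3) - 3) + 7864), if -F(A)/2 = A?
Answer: 2*sqrt(1969) ≈ 88.747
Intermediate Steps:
F(A) = -2*A
sqrt(F(1*(-3) - 3) + 7864) = sqrt(-2*(1*(-3) - 3) + 7864) = sqrt(-2*(-3 - 3) + 7864) = sqrt(-2*(-6) + 7864) = sqrt(12 + 7864) = sqrt(7876) = 2*sqrt(1969)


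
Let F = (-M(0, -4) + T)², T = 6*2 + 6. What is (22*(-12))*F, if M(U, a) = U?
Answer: -85536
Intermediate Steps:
T = 18 (T = 12 + 6 = 18)
F = 324 (F = (-1*0 + 18)² = (0 + 18)² = 18² = 324)
(22*(-12))*F = (22*(-12))*324 = -264*324 = -85536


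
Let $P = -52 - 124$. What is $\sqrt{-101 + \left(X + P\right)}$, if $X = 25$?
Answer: $6 i \sqrt{7} \approx 15.875 i$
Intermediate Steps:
$P = -176$
$\sqrt{-101 + \left(X + P\right)} = \sqrt{-101 + \left(25 - 176\right)} = \sqrt{-101 - 151} = \sqrt{-252} = 6 i \sqrt{7}$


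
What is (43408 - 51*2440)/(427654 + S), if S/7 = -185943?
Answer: 81032/873947 ≈ 0.092720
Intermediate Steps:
S = -1301601 (S = 7*(-185943) = -1301601)
(43408 - 51*2440)/(427654 + S) = (43408 - 51*2440)/(427654 - 1301601) = (43408 - 124440)/(-873947) = -81032*(-1/873947) = 81032/873947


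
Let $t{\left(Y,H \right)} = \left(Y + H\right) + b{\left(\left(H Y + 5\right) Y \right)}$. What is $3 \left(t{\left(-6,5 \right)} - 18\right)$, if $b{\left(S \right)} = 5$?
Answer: $-42$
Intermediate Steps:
$t{\left(Y,H \right)} = 5 + H + Y$ ($t{\left(Y,H \right)} = \left(Y + H\right) + 5 = \left(H + Y\right) + 5 = 5 + H + Y$)
$3 \left(t{\left(-6,5 \right)} - 18\right) = 3 \left(\left(5 + 5 - 6\right) - 18\right) = 3 \left(4 - 18\right) = 3 \left(-14\right) = -42$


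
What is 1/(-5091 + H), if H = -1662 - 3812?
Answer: -1/10565 ≈ -9.4652e-5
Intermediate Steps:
H = -5474
1/(-5091 + H) = 1/(-5091 - 5474) = 1/(-10565) = -1/10565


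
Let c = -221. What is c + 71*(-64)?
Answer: -4765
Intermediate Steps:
c + 71*(-64) = -221 + 71*(-64) = -221 - 4544 = -4765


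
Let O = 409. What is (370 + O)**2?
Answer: 606841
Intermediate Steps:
(370 + O)**2 = (370 + 409)**2 = 779**2 = 606841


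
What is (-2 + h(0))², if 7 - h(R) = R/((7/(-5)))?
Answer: 25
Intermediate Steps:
h(R) = 7 + 5*R/7 (h(R) = 7 - R/(7/(-5)) = 7 - R/(7*(-⅕)) = 7 - R/(-7/5) = 7 - R*(-5)/7 = 7 - (-5)*R/7 = 7 + 5*R/7)
(-2 + h(0))² = (-2 + (7 + (5/7)*0))² = (-2 + (7 + 0))² = (-2 + 7)² = 5² = 25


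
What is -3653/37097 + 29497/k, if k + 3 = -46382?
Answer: -1263694614/1720744345 ≈ -0.73439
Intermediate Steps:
k = -46385 (k = -3 - 46382 = -46385)
-3653/37097 + 29497/k = -3653/37097 + 29497/(-46385) = -3653*1/37097 + 29497*(-1/46385) = -3653/37097 - 29497/46385 = -1263694614/1720744345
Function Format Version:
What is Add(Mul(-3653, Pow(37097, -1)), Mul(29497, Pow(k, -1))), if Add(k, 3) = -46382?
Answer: Rational(-1263694614, 1720744345) ≈ -0.73439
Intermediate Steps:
k = -46385 (k = Add(-3, -46382) = -46385)
Add(Mul(-3653, Pow(37097, -1)), Mul(29497, Pow(k, -1))) = Add(Mul(-3653, Pow(37097, -1)), Mul(29497, Pow(-46385, -1))) = Add(Mul(-3653, Rational(1, 37097)), Mul(29497, Rational(-1, 46385))) = Add(Rational(-3653, 37097), Rational(-29497, 46385)) = Rational(-1263694614, 1720744345)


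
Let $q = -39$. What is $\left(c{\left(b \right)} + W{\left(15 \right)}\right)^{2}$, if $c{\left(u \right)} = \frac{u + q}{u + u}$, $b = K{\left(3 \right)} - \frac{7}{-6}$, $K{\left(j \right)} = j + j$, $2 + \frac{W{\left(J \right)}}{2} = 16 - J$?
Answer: $\frac{131769}{7396} \approx 17.816$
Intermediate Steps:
$W{\left(J \right)} = 28 - 2 J$ ($W{\left(J \right)} = -4 + 2 \left(16 - J\right) = -4 - \left(-32 + 2 J\right) = 28 - 2 J$)
$K{\left(j \right)} = 2 j$
$b = \frac{43}{6}$ ($b = 2 \cdot 3 - \frac{7}{-6} = 6 - 7 \left(- \frac{1}{6}\right) = 6 - - \frac{7}{6} = 6 + \frac{7}{6} = \frac{43}{6} \approx 7.1667$)
$c{\left(u \right)} = \frac{-39 + u}{2 u}$ ($c{\left(u \right)} = \frac{u - 39}{u + u} = \frac{-39 + u}{2 u}$)
$\left(c{\left(b \right)} + W{\left(15 \right)}\right)^{2} = \left(\frac{-39 + \frac{43}{6}}{2 \cdot \frac{43}{6}} + \left(28 - 30\right)\right)^{2} = \left(\frac{1}{2} \cdot \frac{6}{43} \left(- \frac{191}{6}\right) + \left(28 - 30\right)\right)^{2} = \left(- \frac{191}{86} - 2\right)^{2} = \left(- \frac{363}{86}\right)^{2} = \frac{131769}{7396}$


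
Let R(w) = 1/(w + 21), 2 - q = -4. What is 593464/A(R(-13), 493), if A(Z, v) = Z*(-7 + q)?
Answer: -4747712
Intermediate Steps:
q = 6 (q = 2 - 1*(-4) = 2 + 4 = 6)
R(w) = 1/(21 + w)
A(Z, v) = -Z (A(Z, v) = Z*(-7 + 6) = Z*(-1) = -Z)
593464/A(R(-13), 493) = 593464/((-1/(21 - 13))) = 593464/((-1/8)) = 593464/((-1*1/8)) = 593464/(-1/8) = 593464*(-8) = -4747712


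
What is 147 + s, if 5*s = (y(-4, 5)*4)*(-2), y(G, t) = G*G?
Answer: 607/5 ≈ 121.40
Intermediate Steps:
y(G, t) = G²
s = -128/5 (s = (((-4)²*4)*(-2))/5 = ((16*4)*(-2))/5 = (64*(-2))/5 = (⅕)*(-128) = -128/5 ≈ -25.600)
147 + s = 147 - 128/5 = 607/5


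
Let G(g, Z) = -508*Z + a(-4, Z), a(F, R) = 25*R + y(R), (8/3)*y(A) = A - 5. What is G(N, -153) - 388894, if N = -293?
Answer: -1260217/4 ≈ -3.1505e+5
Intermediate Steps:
y(A) = -15/8 + 3*A/8 (y(A) = 3*(A - 5)/8 = 3*(-5 + A)/8 = -15/8 + 3*A/8)
a(F, R) = -15/8 + 203*R/8 (a(F, R) = 25*R + (-15/8 + 3*R/8) = -15/8 + 203*R/8)
G(g, Z) = -15/8 - 3861*Z/8 (G(g, Z) = -508*Z + (-15/8 + 203*Z/8) = -15/8 - 3861*Z/8)
G(N, -153) - 388894 = (-15/8 - 3861/8*(-153)) - 388894 = (-15/8 + 590733/8) - 388894 = 295359/4 - 388894 = -1260217/4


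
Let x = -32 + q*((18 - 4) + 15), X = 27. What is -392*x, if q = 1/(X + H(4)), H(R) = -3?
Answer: 36211/3 ≈ 12070.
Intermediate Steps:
q = 1/24 (q = 1/(27 - 3) = 1/24 ≈ 0.041667)
x = -739/24 (x = -32 + ((18 - 4) + 15)/24 = -32 + (14 + 15)/24 = -32 + (1/24)*29 = -32 + 29/24 = -739/24 ≈ -30.792)
-392*x = -392*(-739/24) = 36211/3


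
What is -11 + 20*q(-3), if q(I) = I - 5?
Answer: -171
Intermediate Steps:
q(I) = -5 + I
-11 + 20*q(-3) = -11 + 20*(-5 - 3) = -11 + 20*(-8) = -11 - 160 = -171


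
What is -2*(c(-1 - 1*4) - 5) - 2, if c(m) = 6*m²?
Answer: -292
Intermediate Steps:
-2*(c(-1 - 1*4) - 5) - 2 = -2*(6*(-1 - 1*4)² - 5) - 2 = -2*(6*(-1 - 4)² - 5) - 2 = -2*(6*(-5)² - 5) - 2 = -2*(6*25 - 5) - 2 = -2*(150 - 5) - 2 = -2*145 - 2 = -290 - 2 = -292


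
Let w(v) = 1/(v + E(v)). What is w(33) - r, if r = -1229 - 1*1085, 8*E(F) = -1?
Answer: 608590/263 ≈ 2314.0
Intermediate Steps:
E(F) = -1/8 (E(F) = (1/8)*(-1) = -1/8)
r = -2314 (r = -1229 - 1085 = -2314)
w(v) = 1/(-1/8 + v) (w(v) = 1/(v - 1/8) = 1/(-1/8 + v))
w(33) - r = 8/(-1 + 8*33) - 1*(-2314) = 8/(-1 + 264) + 2314 = 8/263 + 2314 = 608590/263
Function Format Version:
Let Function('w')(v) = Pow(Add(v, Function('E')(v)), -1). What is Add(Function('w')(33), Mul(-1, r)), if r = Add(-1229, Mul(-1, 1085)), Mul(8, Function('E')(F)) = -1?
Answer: Rational(608590, 263) ≈ 2314.0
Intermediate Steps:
Function('E')(F) = Rational(-1, 8) (Function('E')(F) = Mul(Rational(1, 8), -1) = Rational(-1, 8))
r = -2314 (r = Add(-1229, -1085) = -2314)
Function('w')(v) = Pow(Add(Rational(-1, 8), v), -1) (Function('w')(v) = Pow(Add(v, Rational(-1, 8)), -1) = Pow(Add(Rational(-1, 8), v), -1))
Add(Function('w')(33), Mul(-1, r)) = Add(Mul(8, Pow(Add(-1, Mul(8, 33)), -1)), Mul(-1, -2314)) = Add(Mul(8, Pow(Add(-1, 264), -1)), 2314) = Add(Mul(8, Pow(263, -1)), 2314) = Add(Mul(8, Rational(1, 263)), 2314) = Add(Rational(8, 263), 2314) = Rational(608590, 263)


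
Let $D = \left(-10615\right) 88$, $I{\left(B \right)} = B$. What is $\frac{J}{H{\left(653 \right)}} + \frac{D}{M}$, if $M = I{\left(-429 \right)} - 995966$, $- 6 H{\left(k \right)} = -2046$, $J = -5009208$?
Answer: $- \frac{998166254048}{67954139} \approx -14689.0$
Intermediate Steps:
$D = -934120$
$H{\left(k \right)} = 341$ ($H{\left(k \right)} = \left(- \frac{1}{6}\right) \left(-2046\right) = 341$)
$M = -996395$ ($M = -429 - 995966 = -996395$)
$\frac{J}{H{\left(653 \right)}} + \frac{D}{M} = - \frac{5009208}{341} - \frac{934120}{-996395} = \left(-5009208\right) \frac{1}{341} - - \frac{186824}{199279} = - \frac{5009208}{341} + \frac{186824}{199279} = - \frac{998166254048}{67954139}$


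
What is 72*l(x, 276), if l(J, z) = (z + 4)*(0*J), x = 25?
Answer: 0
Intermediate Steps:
l(J, z) = 0 (l(J, z) = (4 + z)*0 = 0)
72*l(x, 276) = 72*0 = 0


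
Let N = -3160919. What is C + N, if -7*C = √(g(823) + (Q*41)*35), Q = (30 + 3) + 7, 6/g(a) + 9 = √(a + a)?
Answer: -3160919 - √(-516594 + 57400*√1646)/(7*√(-9 + √1646)) ≈ -3.1610e+6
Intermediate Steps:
g(a) = 6/(-9 + √2*√a) (g(a) = 6/(-9 + √(a + a)) = 6/(-9 + √(2*a)) = 6/(-9 + √2*√a))
Q = 40 (Q = 33 + 7 = 40)
C = -√(57400 + 6/(-9 + √1646))/7 (C = -√(6/(-9 + √2*√823) + (40*41)*35)/7 = -√(6/(-9 + √1646) + 1640*35)/7 = -√(6/(-9 + √1646) + 57400)/7 = -√(57400 + 6/(-9 + √1646))/7 ≈ -34.226)
C + N = -√(-516594 + 57400*√1646)/(7*√(-9 + √1646)) - 3160919 = -3160919 - √(-516594 + 57400*√1646)/(7*√(-9 + √1646))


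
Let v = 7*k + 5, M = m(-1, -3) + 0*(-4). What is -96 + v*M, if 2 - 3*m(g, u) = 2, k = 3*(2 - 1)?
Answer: -96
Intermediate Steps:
k = 3 (k = 3*1 = 3)
m(g, u) = 0 (m(g, u) = 2/3 - 1/3*2 = 2/3 - 2/3 = 0)
M = 0 (M = 0 + 0*(-4) = 0 + 0 = 0)
v = 26 (v = 7*3 + 5 = 21 + 5 = 26)
-96 + v*M = -96 + 26*0 = -96 + 0 = -96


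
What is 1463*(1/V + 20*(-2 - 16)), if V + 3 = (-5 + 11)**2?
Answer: -1579907/3 ≈ -5.2664e+5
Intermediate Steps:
V = 33 (V = -3 + (-5 + 11)**2 = -3 + 6**2 = -3 + 36 = 33)
1463*(1/V + 20*(-2 - 16)) = 1463*(1/33 + 20*(-2 - 16)) = 1463*(1/33 + 20*(-18)) = 1463*(1/33 - 360) = 1463*(-11879/33) = -1579907/3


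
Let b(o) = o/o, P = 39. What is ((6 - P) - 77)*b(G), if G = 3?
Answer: -110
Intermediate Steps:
b(o) = 1
((6 - P) - 77)*b(G) = ((6 - 1*39) - 77)*1 = ((6 - 39) - 77)*1 = (-33 - 77)*1 = -110*1 = -110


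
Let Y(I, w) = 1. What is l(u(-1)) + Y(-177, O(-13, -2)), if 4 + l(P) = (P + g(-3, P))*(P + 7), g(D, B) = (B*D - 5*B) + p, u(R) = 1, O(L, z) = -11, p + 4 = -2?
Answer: -107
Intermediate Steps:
p = -6 (p = -4 - 2 = -6)
g(D, B) = -6 - 5*B + B*D (g(D, B) = (B*D - 5*B) - 6 = (-5*B + B*D) - 6 = -6 - 5*B + B*D)
l(P) = -4 + (-6 - 7*P)*(7 + P) (l(P) = -4 + (P + (-6 - 5*P + P*(-3)))*(P + 7) = -4 + (P + (-6 - 5*P - 3*P))*(7 + P) = -4 + (P + (-6 - 8*P))*(7 + P) = -4 + (-6 - 7*P)*(7 + P))
l(u(-1)) + Y(-177, O(-13, -2)) = (-46 - 55*1 - 7*1²) + 1 = (-46 - 55 - 7*1) + 1 = (-46 - 55 - 7) + 1 = -108 + 1 = -107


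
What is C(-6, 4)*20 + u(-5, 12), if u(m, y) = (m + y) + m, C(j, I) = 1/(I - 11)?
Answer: -6/7 ≈ -0.85714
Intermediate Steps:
C(j, I) = 1/(-11 + I)
u(m, y) = y + 2*m
C(-6, 4)*20 + u(-5, 12) = 20/(-11 + 4) + (12 + 2*(-5)) = 20/(-7) + (12 - 10) = -⅐*20 + 2 = -20/7 + 2 = -6/7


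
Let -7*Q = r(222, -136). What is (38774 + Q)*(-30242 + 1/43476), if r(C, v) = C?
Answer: -89142205948609/76083 ≈ -1.1716e+9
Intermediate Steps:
Q = -222/7 (Q = -⅐*222 = -222/7 ≈ -31.714)
(38774 + Q)*(-30242 + 1/43476) = (38774 - 222/7)*(-30242 + 1/43476) = 271196*(-30242 + 1/43476)/7 = (271196/7)*(-1314801191/43476) = -89142205948609/76083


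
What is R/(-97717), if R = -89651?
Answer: 2423/2641 ≈ 0.91746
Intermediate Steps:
R/(-97717) = -89651/(-97717) = -89651*(-1/97717) = 2423/2641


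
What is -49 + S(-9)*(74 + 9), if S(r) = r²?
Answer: 6674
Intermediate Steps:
-49 + S(-9)*(74 + 9) = -49 + (-9)²*(74 + 9) = -49 + 81*83 = -49 + 6723 = 6674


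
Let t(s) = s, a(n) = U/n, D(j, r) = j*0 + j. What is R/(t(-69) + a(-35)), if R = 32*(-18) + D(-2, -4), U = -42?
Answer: 2890/339 ≈ 8.5251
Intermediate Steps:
D(j, r) = j (D(j, r) = 0 + j = j)
a(n) = -42/n
R = -578 (R = 32*(-18) - 2 = -576 - 2 = -578)
R/(t(-69) + a(-35)) = -578/(-69 - 42/(-35)) = -578/(-69 - 42*(-1/35)) = -578/(-69 + 6/5) = -578/(-339/5) = -578*(-5/339) = 2890/339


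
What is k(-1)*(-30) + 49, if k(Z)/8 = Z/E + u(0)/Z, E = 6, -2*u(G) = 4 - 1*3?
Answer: -31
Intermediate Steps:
u(G) = -½ (u(G) = -(4 - 1*3)/2 = -(4 - 3)/2 = -½*1 = -½)
k(Z) = -4/Z + 4*Z/3 (k(Z) = 8*(Z/6 - 1/(2*Z)) = 8*(-1/(2*Z) + Z/6) = -4/Z + 4*Z/3)
k(-1)*(-30) + 49 = (-4/(-1) + (4/3)*(-1))*(-30) + 49 = (-4*(-1) - 4/3)*(-30) + 49 = (4 - 4/3)*(-30) + 49 = (8/3)*(-30) + 49 = -80 + 49 = -31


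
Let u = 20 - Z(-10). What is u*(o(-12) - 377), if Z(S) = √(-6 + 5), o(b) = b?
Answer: -7780 + 389*I ≈ -7780.0 + 389.0*I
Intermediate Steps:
Z(S) = I (Z(S) = √(-1) = I)
u = 20 - I ≈ 20.0 - 1.0*I
u*(o(-12) - 377) = (20 - I)*(-12 - 377) = (20 - I)*(-389) = -7780 + 389*I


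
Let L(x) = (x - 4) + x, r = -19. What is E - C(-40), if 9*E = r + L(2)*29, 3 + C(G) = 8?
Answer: -64/9 ≈ -7.1111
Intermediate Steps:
C(G) = 5 (C(G) = -3 + 8 = 5)
L(x) = -4 + 2*x (L(x) = (-4 + x) + x = -4 + 2*x)
E = -19/9 (E = (-19 + (-4 + 2*2)*29)/9 = (-19 + (-4 + 4)*29)/9 = (-19 + 0*29)/9 = (-19 + 0)/9 = (1/9)*(-19) = -19/9 ≈ -2.1111)
E - C(-40) = -19/9 - 1*5 = -19/9 - 5 = -64/9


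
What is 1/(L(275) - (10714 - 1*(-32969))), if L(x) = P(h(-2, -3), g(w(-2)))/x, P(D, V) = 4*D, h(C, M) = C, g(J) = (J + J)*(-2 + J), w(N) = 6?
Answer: -275/12012833 ≈ -2.2892e-5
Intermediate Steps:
g(J) = 2*J*(-2 + J) (g(J) = (2*J)*(-2 + J) = 2*J*(-2 + J))
L(x) = -8/x (L(x) = (4*(-2))/x = -8/x)
1/(L(275) - (10714 - 1*(-32969))) = 1/(-8/275 - (10714 - 1*(-32969))) = 1/(-8*1/275 - (10714 + 32969)) = 1/(-8/275 - 1*43683) = 1/(-8/275 - 43683) = 1/(-12012833/275) = -275/12012833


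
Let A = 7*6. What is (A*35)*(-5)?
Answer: -7350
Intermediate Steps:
A = 42
(A*35)*(-5) = (42*35)*(-5) = 1470*(-5) = -7350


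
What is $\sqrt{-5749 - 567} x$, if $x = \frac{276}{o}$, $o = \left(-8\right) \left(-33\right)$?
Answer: $\frac{23 i \sqrt{1579}}{11} \approx 83.086 i$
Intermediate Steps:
$o = 264$
$x = \frac{23}{22}$ ($x = \frac{276}{264} = 276 \cdot \frac{1}{264} = \frac{23}{22} \approx 1.0455$)
$\sqrt{-5749 - 567} x = \sqrt{-5749 - 567} \cdot \frac{23}{22} = \sqrt{-6316} \cdot \frac{23}{22} = 2 i \sqrt{1579} \cdot \frac{23}{22} = \frac{23 i \sqrt{1579}}{11}$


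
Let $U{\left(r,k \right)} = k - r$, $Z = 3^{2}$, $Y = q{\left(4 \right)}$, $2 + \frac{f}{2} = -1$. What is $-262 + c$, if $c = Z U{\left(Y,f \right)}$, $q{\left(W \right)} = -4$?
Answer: $-280$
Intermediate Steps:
$f = -6$ ($f = -4 + 2 \left(-1\right) = -4 - 2 = -6$)
$Y = -4$
$Z = 9$
$c = -18$ ($c = 9 \left(-6 - -4\right) = 9 \left(-6 + 4\right) = 9 \left(-2\right) = -18$)
$-262 + c = -262 - 18 = -280$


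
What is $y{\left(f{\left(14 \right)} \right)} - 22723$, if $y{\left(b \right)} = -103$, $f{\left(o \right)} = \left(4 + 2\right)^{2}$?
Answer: $-22826$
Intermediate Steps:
$f{\left(o \right)} = 36$ ($f{\left(o \right)} = 6^{2} = 36$)
$y{\left(f{\left(14 \right)} \right)} - 22723 = -103 - 22723 = -22826$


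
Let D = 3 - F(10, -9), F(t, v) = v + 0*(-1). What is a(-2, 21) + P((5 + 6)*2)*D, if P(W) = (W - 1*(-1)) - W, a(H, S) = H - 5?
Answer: 5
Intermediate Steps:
a(H, S) = -5 + H
F(t, v) = v (F(t, v) = v + 0 = v)
D = 12 (D = 3 - 1*(-9) = 3 + 9 = 12)
P(W) = 1 (P(W) = (W + 1) - W = (1 + W) - W = 1)
a(-2, 21) + P((5 + 6)*2)*D = (-5 - 2) + 1*12 = -7 + 12 = 5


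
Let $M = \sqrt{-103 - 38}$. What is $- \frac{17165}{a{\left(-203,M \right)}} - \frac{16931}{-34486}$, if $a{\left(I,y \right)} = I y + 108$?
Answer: $\frac{- 590123642 i + 3436993 \sqrt{141}}{34486 \left(108 i + 203 \sqrt{141}\right)} \approx 0.17254 - 7.1067 i$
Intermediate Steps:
$M = i \sqrt{141}$ ($M = \sqrt{-141} = i \sqrt{141} \approx 11.874 i$)
$a{\left(I,y \right)} = 108 + I y$
$- \frac{17165}{a{\left(-203,M \right)}} - \frac{16931}{-34486} = - \frac{17165}{108 - 203 i \sqrt{141}} - \frac{16931}{-34486} = - \frac{17165}{108 - 203 i \sqrt{141}} - - \frac{16931}{34486} = - \frac{17165}{108 - 203 i \sqrt{141}} + \frac{16931}{34486} = \frac{16931}{34486} - \frac{17165}{108 - 203 i \sqrt{141}}$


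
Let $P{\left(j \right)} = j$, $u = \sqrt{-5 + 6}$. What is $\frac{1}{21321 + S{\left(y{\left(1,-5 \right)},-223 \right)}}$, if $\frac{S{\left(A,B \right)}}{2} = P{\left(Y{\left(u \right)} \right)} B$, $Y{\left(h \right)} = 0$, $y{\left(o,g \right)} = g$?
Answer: $\frac{1}{21321} \approx 4.6902 \cdot 10^{-5}$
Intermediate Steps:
$u = 1$ ($u = \sqrt{1} = 1$)
$S{\left(A,B \right)} = 0$ ($S{\left(A,B \right)} = 2 \cdot 0 B = 2 \cdot 0 = 0$)
$\frac{1}{21321 + S{\left(y{\left(1,-5 \right)},-223 \right)}} = \frac{1}{21321 + 0} = \frac{1}{21321}$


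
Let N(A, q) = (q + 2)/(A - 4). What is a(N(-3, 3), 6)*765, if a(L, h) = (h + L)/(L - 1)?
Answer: -9435/4 ≈ -2358.8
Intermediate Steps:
N(A, q) = (2 + q)/(-4 + A)
a(L, h) = (L + h)/(-1 + L)
a(N(-3, 3), 6)*765 = (((2 + 3)/(-4 - 3) + 6)/(-1 + (2 + 3)/(-4 - 3)))*765 = ((5/(-7) + 6)/(-1 + 5/(-7)))*765 = ((-⅐*5 + 6)/(-1 - ⅐*5))*765 = ((-5/7 + 6)/(-1 - 5/7))*765 = ((37/7)/(-12/7))*765 = -7/12*37/7*765 = -37/12*765 = -9435/4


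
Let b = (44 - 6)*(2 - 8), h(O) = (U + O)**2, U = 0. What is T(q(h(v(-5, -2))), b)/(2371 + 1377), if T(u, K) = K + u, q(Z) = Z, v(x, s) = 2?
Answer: -56/937 ≈ -0.059765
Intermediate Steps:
h(O) = O**2 (h(O) = (0 + O)**2 = O**2)
b = -228 (b = 38*(-6) = -228)
T(q(h(v(-5, -2))), b)/(2371 + 1377) = (-228 + 2**2)/(2371 + 1377) = (-228 + 4)/3748 = -224*1/3748 = -56/937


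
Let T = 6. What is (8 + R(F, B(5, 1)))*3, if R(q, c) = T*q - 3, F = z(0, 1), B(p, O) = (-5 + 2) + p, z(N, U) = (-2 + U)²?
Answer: 33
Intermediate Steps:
B(p, O) = -3 + p
F = 1 (F = (-2 + 1)² = (-1)² = 1)
R(q, c) = -3 + 6*q (R(q, c) = 6*q - 3 = -3 + 6*q)
(8 + R(F, B(5, 1)))*3 = (8 + (-3 + 6*1))*3 = (8 + (-3 + 6))*3 = (8 + 3)*3 = 11*3 = 33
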